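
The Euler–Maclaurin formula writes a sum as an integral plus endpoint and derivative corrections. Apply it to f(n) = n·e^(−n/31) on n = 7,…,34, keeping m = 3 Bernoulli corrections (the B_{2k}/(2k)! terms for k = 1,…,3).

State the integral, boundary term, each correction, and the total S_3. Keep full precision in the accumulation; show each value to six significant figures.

∫_7^34 x·e^(−x/31) dx evaluates to 266.991.
½[f(7) + f(34)] = ½[5.58511 + 11.3542] = 8.46965.
Integral + boundary = 275.461.
Order-1 term: 1/12 · (-0.0323174 − 0.617708) = -0.0541688.
Running total after k=1: 275.407.
Order-2 term: −1/720 · (0.000661369 − 0.00230328) = 2.28043e-06.
Running total after k=2: 275.407.
Order-3 term: 1/30240 · (1.41141e-06 − 4.12465e-06) = -8.97234e-11.

S_3 ≈ 275.407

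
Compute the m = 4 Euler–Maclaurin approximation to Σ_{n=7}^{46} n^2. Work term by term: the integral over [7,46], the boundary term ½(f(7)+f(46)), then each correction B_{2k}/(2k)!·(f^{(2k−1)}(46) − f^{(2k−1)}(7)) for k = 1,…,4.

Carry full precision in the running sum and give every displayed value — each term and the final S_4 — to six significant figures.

S_4 ≈ 33420.0

∫_7^46 x^2 dx evaluates to 32331.0.
Endpoint term: (f(7) + f(46))/2 = (49.0000 + 2116.00)/2 = 1082.50.
Integral + boundary = 33413.5.
Order-1 term: 1/12 · (92.0000 − 14.0000) = 6.50000.
After k=1: 33420.0.
Order-2 term: −1/720 · (0.00000 − 0.00000) = 0.00000.
After k=2: 33420.0.
Order-3 term: 1/30240 · (0.00000 − 0.00000) = 0.00000.
After k=3: 33420.0.
Order-4 term: −1/1209600 · (0.00000 − 0.00000) = 0.00000.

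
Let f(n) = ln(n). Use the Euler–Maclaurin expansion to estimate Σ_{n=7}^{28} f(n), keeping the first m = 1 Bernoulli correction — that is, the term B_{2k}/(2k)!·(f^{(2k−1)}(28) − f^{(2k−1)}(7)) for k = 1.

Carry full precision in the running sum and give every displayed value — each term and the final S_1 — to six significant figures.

The integral term ∫_7^28 ln(x) dx = 58.6804.
Boundary: ½(f(7) + f(28)) = ½(1.94591 + 3.33220) = 2.63906.
Running total after boundary: 61.3194.
Order-1 term: 1/12 · (0.0357143 − 0.142857) = -0.00892857.

S_1 ≈ 61.3105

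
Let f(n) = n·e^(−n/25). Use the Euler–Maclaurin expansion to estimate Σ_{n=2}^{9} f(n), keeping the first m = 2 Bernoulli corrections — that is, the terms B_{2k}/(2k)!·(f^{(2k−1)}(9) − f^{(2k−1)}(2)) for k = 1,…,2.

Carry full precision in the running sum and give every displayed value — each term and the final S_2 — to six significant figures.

S_2 ≈ 34.1078

The integral term ∫_2^9 x·e^(−x/25) dx = 30.0787.
Boundary: ½(f(2) + f(9)) = ½(1.84623 + 6.27909) = 4.06266.
Integral + boundary = 34.1413.
k=1: B_{2}/(2)! × [f^{(1)}(9) − f^{(1)}(2)] = 1/12 × (0.446513 − 0.849267) = -0.0335628.
Partial sum through k=1: 34.1078.
k=2: B_{4}/(4)! × [f^{(3)}(9) − f^{(3)}(2)] = −1/720 × (0.00294698 − 0.00431280) = 1.89696e-06.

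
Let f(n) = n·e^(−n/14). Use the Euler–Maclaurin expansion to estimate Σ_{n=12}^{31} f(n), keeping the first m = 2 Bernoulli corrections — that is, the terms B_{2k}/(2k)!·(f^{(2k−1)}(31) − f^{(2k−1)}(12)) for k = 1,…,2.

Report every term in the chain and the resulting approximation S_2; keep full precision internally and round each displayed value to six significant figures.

∫_12^31 x·e^(−x/14) dx evaluates to 85.6559.
½[f(12) + f(31)] = ½[5.09247 + 3.38618] = 4.23933.
So far: 89.8952.
k=1: B_{2}/(2)! × [f^{(1)}(31) − f^{(1)}(12)] = 1/12 × (-0.132638 − 0.0606247) = -0.0161052.
After k=1: 89.8791.
k=2: B_{4}/(4)! × [f^{(3)}(31) − f^{(3)}(12)] = −1/720 × (0.000437881 − 0.00463964) = 5.83578e-06.

S_2 ≈ 89.8791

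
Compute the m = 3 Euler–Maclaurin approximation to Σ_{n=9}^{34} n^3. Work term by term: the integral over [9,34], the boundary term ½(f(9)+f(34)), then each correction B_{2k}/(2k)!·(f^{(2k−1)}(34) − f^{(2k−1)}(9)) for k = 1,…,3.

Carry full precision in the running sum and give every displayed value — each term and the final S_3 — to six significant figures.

S_3 ≈ 352729

The integral term ∫_9^34 x^3 dx = 332444.
½[f(9) + f(34)] = ½[729.000 + 39304.0] = 20016.5.
Running total after boundary: 352460.
Order-1 term: 1/12 · (3468.00 − 243.000) = 268.750.
After k=1: 352729.
Order-2 term: −1/720 · (6.00000 − 6.00000) = 0.00000.
After k=2: 352729.
Order-3 term: 1/30240 · (0.00000 − 0.00000) = 0.00000.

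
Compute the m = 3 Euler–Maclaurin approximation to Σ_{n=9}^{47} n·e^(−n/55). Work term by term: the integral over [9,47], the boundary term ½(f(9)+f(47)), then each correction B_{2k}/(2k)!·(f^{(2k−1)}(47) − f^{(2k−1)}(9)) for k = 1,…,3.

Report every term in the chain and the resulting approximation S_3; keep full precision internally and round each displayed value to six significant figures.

S_3 ≈ 615.500

∫_9^47 x·e^(−x/55) dx evaluates to 601.735.
½[f(9) + f(47)] = ½[7.64146 + 19.9974] = 13.8194.
So far: 615.555.
Correction k=1: B_{2}/2! · (f^{(1)}(47) − f^{(1)}(9)) = 1/12 · (0.0618875 − 0.710115) = -0.0540190.
After k=1: 615.500.
Correction k=2: B_{4}/4! · (f^{(3)}(47) − f^{(3)}(9)) = −1/720 · (0.000301765 − 0.000796105) = 6.86582e-07.
After k=2: 615.500.
Correction k=3: B_{6}/6! · (f^{(5)}(47) − f^{(5)}(9)) = 1/30240 · (1.92751e-07 − 4.48747e-07) = -8.46548e-12.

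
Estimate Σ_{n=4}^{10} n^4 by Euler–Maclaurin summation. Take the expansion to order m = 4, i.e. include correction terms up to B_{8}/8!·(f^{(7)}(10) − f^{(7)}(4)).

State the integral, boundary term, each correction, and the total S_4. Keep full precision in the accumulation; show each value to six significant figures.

Integral: ∫_4^10 x^4 dx = 19795.2.
Endpoint term: (f(4) + f(10))/2 = (256.000 + 10000.0)/2 = 5128.00.
Running total after boundary: 24923.2.
k=1: B_{2}/(2)! × [f^{(1)}(10) − f^{(1)}(4)] = 1/12 × (4000.00 − 256.000) = 312.000.
After k=1: 25235.2.
k=2: B_{4}/(4)! × [f^{(3)}(10) − f^{(3)}(4)] = −1/720 × (240.000 − 96.0000) = -0.200000.
After k=2: 25235.0.
k=3: B_{6}/(6)! × [f^{(5)}(10) − f^{(5)}(4)] = 1/30240 × (0.00000 − 0.00000) = 0.00000.
After k=3: 25235.0.
k=4: B_{8}/(8)! × [f^{(7)}(10) − f^{(7)}(4)] = −1/1209600 × (0.00000 − 0.00000) = 0.00000.

S_4 ≈ 25235.0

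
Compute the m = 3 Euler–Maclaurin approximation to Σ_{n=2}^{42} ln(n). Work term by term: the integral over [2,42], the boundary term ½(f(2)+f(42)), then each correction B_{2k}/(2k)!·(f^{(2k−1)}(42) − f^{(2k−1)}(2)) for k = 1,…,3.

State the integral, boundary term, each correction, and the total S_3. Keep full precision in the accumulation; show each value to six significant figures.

S_3 ≈ 117.772

The integral term ∫_2^42 ln(x) dx = 115.596.
Endpoint term: (f(2) + f(42))/2 = (0.693147 + 3.73767)/2 = 2.21541.
Running total after boundary: 117.811.
Order-1 term: 1/12 · (0.0238095 − 0.500000) = -0.0396825.
Partial sum through k=1: 117.772.
Order-2 term: −1/720 · (2.69949e-05 − 0.250000) = 0.000347185.
Partial sum through k=2: 117.772.
Order-3 term: 1/30240 · (1.83639e-07 − 0.750000) = -2.48016e-05.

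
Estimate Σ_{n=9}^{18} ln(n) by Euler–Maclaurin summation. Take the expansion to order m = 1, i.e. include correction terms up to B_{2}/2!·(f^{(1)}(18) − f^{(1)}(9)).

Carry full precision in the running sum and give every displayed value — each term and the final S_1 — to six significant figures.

∫_9^18 ln(x) dx evaluates to 23.2517.
Boundary: ½(f(9) + f(18)) = ½(2.19722 + 2.89037) = 2.54380.
So far: 25.7955.
Correction k=1: B_{2}/2! · (f^{(1)}(18) − f^{(1)}(9)) = 1/12 · (0.0555556 − 0.111111) = -0.00462963.

S_1 ≈ 25.7908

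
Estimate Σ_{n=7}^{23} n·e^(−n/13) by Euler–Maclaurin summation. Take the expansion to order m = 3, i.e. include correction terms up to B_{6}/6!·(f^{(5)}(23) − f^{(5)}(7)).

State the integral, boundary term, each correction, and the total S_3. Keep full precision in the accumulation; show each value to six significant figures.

Integral: ∫_7^23 x·e^(−x/13) dx = 71.9706.
½[f(7) + f(23)] = ½[4.08552 + 3.92067] = 4.00310.
Running total after boundary: 75.9737.
Correction k=1: B_{2}/2! · (f^{(1)}(23) − f^{(1)}(7)) = 1/12 · (-0.131126 − 0.269375) = -0.0333751.
Running total after k=1: 75.9404.
Correction k=2: B_{4}/4! · (f^{(3)}(23) − f^{(3)}(7)) = −1/720 · (0.00124143 − 0.00850098) = 1.00827e-05.
Running total after k=2: 75.9404.
Correction k=3: B_{6}/6! · (f^{(5)}(23) − f^{(5)}(7)) = 1/30240 · (1.92826e-05 − 9.11718e-05) = -2.37729e-09.

S_3 ≈ 75.9404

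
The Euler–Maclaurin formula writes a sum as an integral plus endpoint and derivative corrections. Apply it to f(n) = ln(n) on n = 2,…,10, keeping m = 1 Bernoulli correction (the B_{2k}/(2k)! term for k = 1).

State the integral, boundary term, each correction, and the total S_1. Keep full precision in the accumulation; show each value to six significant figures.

S_1 ≈ 15.1041

∫_2^10 ln(x) dx evaluates to 13.6396.
½[f(2) + f(10)] = ½[0.693147 + 2.30259] = 1.49787.
Running total after boundary: 15.1374.
k=1: B_{2}/(2)! × [f^{(1)}(10) − f^{(1)}(2)] = 1/12 × (0.100000 − 0.500000) = -0.0333333.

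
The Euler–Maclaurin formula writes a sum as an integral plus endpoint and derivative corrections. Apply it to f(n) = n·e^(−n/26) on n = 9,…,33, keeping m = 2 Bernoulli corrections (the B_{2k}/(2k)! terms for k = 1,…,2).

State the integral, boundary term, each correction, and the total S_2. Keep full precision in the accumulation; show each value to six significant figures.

S_2 ≈ 220.386

∫_9^33 x·e^(−x/26) dx evaluates to 212.610.
Endpoint term: (f(9) + f(33))/2 = (6.36663 + 9.27458)/2 = 7.82060.
So far: 220.431.
k=1: B_{2}/(2)! × [f^{(1)}(33) − f^{(1)}(9)] = 1/12 × (-0.0756667 − 0.462533) = -0.0448500.
Running total after k=1: 220.386.
k=2: B_{4}/(4)! × [f^{(3)}(33) − f^{(3)}(9)] = −1/720 × (0.000719569 − 0.00277713) = 2.85772e-06.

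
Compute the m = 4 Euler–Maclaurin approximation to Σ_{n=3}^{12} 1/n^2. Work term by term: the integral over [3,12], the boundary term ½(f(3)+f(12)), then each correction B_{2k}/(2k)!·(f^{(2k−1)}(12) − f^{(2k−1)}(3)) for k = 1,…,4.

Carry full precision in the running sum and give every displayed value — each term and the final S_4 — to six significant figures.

S_4 ≈ 0.314976

The integral term ∫_3^12 1/x^2 dx = 0.250000.
Boundary: ½(f(3) + f(12)) = ½(0.111111 + 0.00694444) = 0.0590278.
Running total after boundary: 0.309028.
k=1: B_{2}/(2)! × [f^{(1)}(12) − f^{(1)}(3)] = 1/12 × (-0.00115741 − (-0.0740741)) = 0.00607639.
After k=1: 0.315104.
k=2: B_{4}/(4)! × [f^{(3)}(12) − f^{(3)}(3)] = −1/720 × (-9.64506e-05 − (-0.0987654)) = -0.000137040.
After k=2: 0.314967.
k=3: B_{6}/(6)! × [f^{(5)}(12) − f^{(5)}(3)] = 1/30240 × (-2.00939e-05 − (-0.329218)) = 1.08862e-05.
After k=3: 0.314978.
k=4: B_{8}/(8)! × [f^{(7)}(12) − f^{(7)}(3)] = −1/1209600 × (-7.81429e-06 − (-2.04847)) = -1.69350e-06.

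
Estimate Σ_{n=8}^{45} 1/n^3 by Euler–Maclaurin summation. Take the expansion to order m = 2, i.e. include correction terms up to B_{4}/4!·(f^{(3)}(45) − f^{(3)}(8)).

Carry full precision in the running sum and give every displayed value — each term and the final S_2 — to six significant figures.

S_2 ≈ 0.00860829

The integral term ∫_8^45 1/x^3 dx = 0.00756559.
½[f(8) + f(45)] = ½[0.00195312 + 1.09739e-05] = 0.000982049.
So far: 0.00854764.
k=1: B_{2}/(2)! × [f^{(1)}(45) − f^{(1)}(8)] = 1/12 × (-7.31596e-07 − (-0.000732422)) = 6.09742e-05.
Partial sum through k=1: 0.00860861.
k=2: B_{4}/(4)! × [f^{(3)}(45) − f^{(3)}(8)] = −1/720 × (-7.22564e-09 − (-0.000228882)) = -3.17881e-07.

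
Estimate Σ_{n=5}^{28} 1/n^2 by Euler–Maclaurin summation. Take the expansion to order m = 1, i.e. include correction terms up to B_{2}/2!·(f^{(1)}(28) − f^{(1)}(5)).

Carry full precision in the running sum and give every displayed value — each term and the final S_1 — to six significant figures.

Integral: ∫_5^28 1/x^2 dx = 0.164286.
Boundary: ½(f(5) + f(28)) = ½(0.0400000 + 0.00127551) = 0.0206378.
Running total after boundary: 0.184923.
Correction k=1: B_{2}/2! · (f^{(1)}(28) − f^{(1)}(5)) = 1/12 · (-9.11079e-05 − (-0.0160000)) = 0.00132574.

S_1 ≈ 0.186249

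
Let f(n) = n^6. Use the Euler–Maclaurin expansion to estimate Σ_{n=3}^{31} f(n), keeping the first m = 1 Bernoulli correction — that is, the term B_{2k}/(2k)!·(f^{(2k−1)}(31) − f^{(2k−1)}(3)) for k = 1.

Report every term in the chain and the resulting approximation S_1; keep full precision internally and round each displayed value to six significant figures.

S_1 ≈ 4.38844e+09

The integral term ∫_3^31 x^6 dx = 3.93037e+09.
Boundary: ½(f(3) + f(31)) = ½(729.000 + 8.87504e+08) = 4.43752e+08.
So far: 4.37413e+09.
Correction k=1: B_{2}/2! · (f^{(1)}(31) − f^{(1)}(3)) = 1/12 · (1.71775e+08 − 1458.00) = 1.43145e+07.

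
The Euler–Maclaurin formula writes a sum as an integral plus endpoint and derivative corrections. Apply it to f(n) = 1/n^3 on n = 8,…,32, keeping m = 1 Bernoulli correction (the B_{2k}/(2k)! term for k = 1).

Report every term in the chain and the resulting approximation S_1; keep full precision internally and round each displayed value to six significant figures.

Integral: ∫_8^32 1/x^3 dx = 0.00732422.
Endpoint term: (f(8) + f(32))/2 = (0.00195312 + 3.05176e-05)/2 = 0.000991821.
Running total after boundary: 0.00831604.
Order-1 term: 1/12 · (-2.86102e-06 − (-0.000732422)) = 6.07967e-05.

S_1 ≈ 0.00837684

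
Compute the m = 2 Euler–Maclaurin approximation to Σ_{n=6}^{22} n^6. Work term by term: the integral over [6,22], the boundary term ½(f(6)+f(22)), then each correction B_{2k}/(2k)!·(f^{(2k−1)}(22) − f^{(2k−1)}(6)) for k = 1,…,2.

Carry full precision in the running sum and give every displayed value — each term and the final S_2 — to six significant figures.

S_2 ≈ 4.15581e+08

The integral term ∫_6^22 x^6 dx = 3.56297e+08.
Endpoint term: (f(6) + f(22))/2 = (46656.0 + 1.13380e+08)/2 = 5.67133e+07.
Running total after boundary: 4.13010e+08.
k=1: B_{2}/(2)! × [f^{(1)}(22) − f^{(1)}(6)] = 1/12 × (3.09218e+07 − 46656.0) = 2.57293e+06.
Running total after k=1: 4.15583e+08.
k=2: B_{4}/(4)! × [f^{(3)}(22) − f^{(3)}(6)] = −1/720 × (1.27776e+06 − 25920.0) = -1738.67.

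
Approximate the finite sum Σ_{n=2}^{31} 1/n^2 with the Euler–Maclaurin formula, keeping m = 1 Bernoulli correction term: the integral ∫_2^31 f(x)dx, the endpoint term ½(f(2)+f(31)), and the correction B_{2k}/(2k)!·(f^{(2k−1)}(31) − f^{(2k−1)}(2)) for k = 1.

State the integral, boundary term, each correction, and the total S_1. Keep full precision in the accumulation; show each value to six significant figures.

S_1 ≈ 0.614090

Integral: ∫_2^31 1/x^2 dx = 0.467742.
Boundary: ½(f(2) + f(31)) = ½(0.250000 + 0.00104058) = 0.125520.
Running total after boundary: 0.593262.
Correction k=1: B_{2}/2! · (f^{(1)}(31) − f^{(1)}(2)) = 1/12 · (-6.71344e-05 − (-0.250000)) = 0.0208277.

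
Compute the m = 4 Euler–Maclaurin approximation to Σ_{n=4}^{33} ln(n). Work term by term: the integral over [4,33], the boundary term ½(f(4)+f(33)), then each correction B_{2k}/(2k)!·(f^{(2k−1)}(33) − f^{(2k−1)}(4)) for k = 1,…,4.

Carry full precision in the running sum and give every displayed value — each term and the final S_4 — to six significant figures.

S_4 ≈ 83.2627

Integral: ∫_4^33 ln(x) dx = 80.8396.
Endpoint term: (f(4) + f(33))/2 = (1.38629 + 3.49651)/2 = 2.44140.
Integral + boundary = 83.2810.
Order-1 term: 1/12 · (0.0303030 − 0.250000) = -0.0183081.
Running total after k=1: 83.2627.
Order-2 term: −1/720 · (5.56529e-05 − 0.0312500) = 4.33255e-05.
Running total after k=2: 83.2627.
Order-3 term: 1/30240 · (6.13256e-07 − 0.0234375) = -7.75029e-07.
Running total after k=3: 83.2627.
Order-4 term: −1/1209600 · (1.68941e-08 − 0.0439453) = 3.63304e-08.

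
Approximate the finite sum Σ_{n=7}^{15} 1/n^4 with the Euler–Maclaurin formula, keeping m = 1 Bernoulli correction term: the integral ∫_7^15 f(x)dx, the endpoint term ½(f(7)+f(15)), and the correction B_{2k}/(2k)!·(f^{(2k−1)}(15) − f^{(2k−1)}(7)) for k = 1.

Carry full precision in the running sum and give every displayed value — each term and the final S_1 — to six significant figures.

Integral: ∫_7^15 1/x^4 dx = 0.000873052.
Endpoint term: (f(7) + f(15))/2 = (0.000416493 + 1.97531e-05)/2 = 0.000218123.
Running total after boundary: 0.00109117.
Order-1 term: 1/12 · (-5.26749e-06 − (-0.000237996)) = 1.93940e-05.

S_1 ≈ 0.00111057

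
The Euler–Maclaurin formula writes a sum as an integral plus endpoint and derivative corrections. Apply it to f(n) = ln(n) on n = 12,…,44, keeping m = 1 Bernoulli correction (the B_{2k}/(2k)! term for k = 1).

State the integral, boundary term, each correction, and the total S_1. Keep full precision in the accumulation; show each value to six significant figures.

The integral term ∫_12^44 ln(x) dx = 104.685.
½[f(12) + f(44)] = ½[2.48491 + 3.78419] = 3.13455.
Integral + boundary = 107.820.
k=1: B_{2}/(2)! × [f^{(1)}(44) − f^{(1)}(12)] = 1/12 × (0.0227273 − 0.0833333) = -0.00505051.

S_1 ≈ 107.815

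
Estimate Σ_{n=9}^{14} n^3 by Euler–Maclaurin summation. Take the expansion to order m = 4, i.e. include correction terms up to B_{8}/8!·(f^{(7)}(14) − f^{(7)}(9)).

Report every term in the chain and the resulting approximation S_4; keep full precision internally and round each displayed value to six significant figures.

∫_9^14 x^3 dx evaluates to 7963.75.
Endpoint term: (f(9) + f(14))/2 = (729.000 + 2744.00)/2 = 1736.50.
So far: 9700.25.
Order-1 term: 1/12 · (588.000 − 243.000) = 28.7500.
After k=1: 9729.00.
Order-2 term: −1/720 · (6.00000 − 6.00000) = 0.00000.
After k=2: 9729.00.
Order-3 term: 1/30240 · (0.00000 − 0.00000) = 0.00000.
After k=3: 9729.00.
Order-4 term: −1/1209600 · (0.00000 − 0.00000) = 0.00000.

S_4 ≈ 9729.00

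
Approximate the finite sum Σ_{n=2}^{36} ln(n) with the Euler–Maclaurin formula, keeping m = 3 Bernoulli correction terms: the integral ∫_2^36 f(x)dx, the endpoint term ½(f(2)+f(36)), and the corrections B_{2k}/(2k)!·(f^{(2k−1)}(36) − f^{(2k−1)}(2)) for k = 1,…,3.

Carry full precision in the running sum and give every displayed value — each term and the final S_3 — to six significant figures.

S_3 ≈ 95.7197

∫_2^36 ln(x) dx evaluates to 93.6204.
½[f(2) + f(36)] = ½[0.693147 + 3.58352] = 2.13833.
So far: 95.7587.
Order-1 term: 1/12 · (0.0277778 − 0.500000) = -0.0393519.
After k=1: 95.7194.
Order-2 term: −1/720 · (4.28669e-05 − 0.250000) = 0.000347163.
After k=2: 95.7197.
Order-3 term: 1/30240 · (3.96916e-07 − 0.750000) = -2.48016e-05.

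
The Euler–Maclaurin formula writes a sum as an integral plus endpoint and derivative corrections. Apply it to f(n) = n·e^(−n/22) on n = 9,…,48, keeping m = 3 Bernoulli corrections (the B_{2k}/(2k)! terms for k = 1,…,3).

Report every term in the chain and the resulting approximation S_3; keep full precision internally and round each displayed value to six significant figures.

The integral term ∫_9^48 x·e^(−x/22) dx = 279.253.
½[f(9) + f(48)] = ½[5.97828 + 5.41614] = 5.69721.
Running total after boundary: 284.951.
k=1: B_{2}/(2)! × [f^{(1)}(48) − f^{(1)}(9)] = 1/12 × (-0.133352 − 0.392514) = -0.0438221.
Running total after k=1: 284.907.
k=2: B_{4}/(4)! × [f^{(3)}(48) − f^{(3)}(9)] = −1/720 × (0.000190745 − 0.00355583) = 4.67373e-06.
Running total after k=2: 284.907.
k=3: B_{6}/(6)! × [f^{(5)}(48) − f^{(5)}(9)] = 1/30240 × (1.35746e-06 − 1.30179e-05) = -3.85598e-10.

S_3 ≈ 284.907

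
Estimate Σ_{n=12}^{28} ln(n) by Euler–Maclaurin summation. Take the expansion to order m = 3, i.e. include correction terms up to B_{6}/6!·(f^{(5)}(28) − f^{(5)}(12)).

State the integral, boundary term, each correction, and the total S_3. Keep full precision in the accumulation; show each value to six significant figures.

S_3 ≈ 50.3874

Integral: ∫_12^28 ln(x) dx = 47.4828.
Endpoint term: (f(12) + f(28))/2 = (2.48491 + 3.33220)/2 = 2.90856.
Running total after boundary: 50.3914.
Order-1 term: 1/12 · (0.0357143 − 0.0833333) = -0.00396825.
Running total after k=1: 50.3874.
Order-2 term: −1/720 · (9.11079e-05 − 0.00115741) = 1.48097e-06.
Running total after k=2: 50.3874.
Order-3 term: 1/30240 · (1.39451e-06 − 9.64506e-05) = -3.14339e-09.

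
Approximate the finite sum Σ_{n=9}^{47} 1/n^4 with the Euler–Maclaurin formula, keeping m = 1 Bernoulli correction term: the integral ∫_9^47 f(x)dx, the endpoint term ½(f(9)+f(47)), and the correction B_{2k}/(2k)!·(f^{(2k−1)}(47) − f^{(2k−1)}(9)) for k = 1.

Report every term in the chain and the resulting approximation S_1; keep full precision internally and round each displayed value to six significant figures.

S_1 ≈ 0.000535991

Integral: ∫_9^47 1/x^4 dx = 0.000454037.
½[f(9) + f(47)] = ½[0.000152416 + 2.04931e-07] = 7.63104e-05.
So far: 0.000530347.
k=1: B_{2}/(2)! × [f^{(1)}(47) − f^{(1)}(9)] = 1/12 × (-1.74410e-08 − (-6.77404e-05)) = 5.64358e-06.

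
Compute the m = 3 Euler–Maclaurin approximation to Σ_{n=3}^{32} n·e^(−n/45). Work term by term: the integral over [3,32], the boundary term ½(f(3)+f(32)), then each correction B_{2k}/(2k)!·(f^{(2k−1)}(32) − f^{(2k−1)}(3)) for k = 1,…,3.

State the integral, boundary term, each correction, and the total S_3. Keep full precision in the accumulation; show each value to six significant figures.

∫_3^32 x·e^(−x/45) dx evaluates to 319.040.
½[f(3) + f(32)] = ½[2.80652 + 15.7151] = 9.26083.
Running total after boundary: 328.301.
Order-1 term: 1/12 · (0.141873 − 0.873140) = -0.0609389.
Running total after k=1: 328.240.
Order-2 term: −1/720 · (0.000555096 − 0.00135514) = 1.11117e-06.
Running total after k=2: 328.240.
Order-3 term: 1/30240 · (5.13645e-07 − 1.12548e-06) = -2.02326e-11.

S_3 ≈ 328.240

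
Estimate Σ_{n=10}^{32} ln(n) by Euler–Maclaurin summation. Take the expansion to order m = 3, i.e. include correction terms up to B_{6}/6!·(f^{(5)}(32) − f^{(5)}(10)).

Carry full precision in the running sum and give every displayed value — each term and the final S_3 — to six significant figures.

∫_10^32 ln(x) dx evaluates to 65.8777.
Boundary: ½(f(10) + f(32)) = ½(2.30259 + 3.46574) = 2.88416.
Integral + boundary = 68.7619.
Correction k=1: B_{2}/2! · (f^{(1)}(32) − f^{(1)}(10)) = 1/12 · (0.0312500 − 0.100000) = -0.00572917.
After k=1: 68.7561.
Correction k=2: B_{4}/4! · (f^{(3)}(32) − f^{(3)}(10)) = −1/720 · (6.10352e-05 − 0.00200000) = 2.69301e-06.
After k=2: 68.7561.
Correction k=3: B_{6}/6! · (f^{(5)}(32) − f^{(5)}(10)) = 1/30240 · (7.15256e-07 − 0.000240000) = -7.91286e-09.

S_3 ≈ 68.7561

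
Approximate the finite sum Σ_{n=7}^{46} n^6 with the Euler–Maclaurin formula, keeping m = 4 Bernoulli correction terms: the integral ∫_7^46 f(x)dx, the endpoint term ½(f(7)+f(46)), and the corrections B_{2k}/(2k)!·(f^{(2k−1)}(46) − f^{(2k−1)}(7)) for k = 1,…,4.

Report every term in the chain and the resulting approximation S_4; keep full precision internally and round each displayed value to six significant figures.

The integral term ∫_7^46 x^6 dx = 6.22595e+10.
Endpoint term: (f(7) + f(46))/2 = (117649 + 9.47430e+09)/2 = 4.73721e+09.
Running total after boundary: 6.69968e+10.
Correction k=1: B_{2}/2! · (f^{(1)}(46) − f^{(1)}(7)) = 1/12 · (1.23578e+09 − 100842) = 1.02973e+08.
After k=1: 6.70997e+10.
Correction k=2: B_{4}/4! · (f^{(3)}(46) − f^{(3)}(7)) = −1/720 · (1.16803e+07 − 41160.0) = -16165.5.
After k=2: 6.70997e+10.
Correction k=3: B_{6}/6! · (f^{(5)}(46) − f^{(5)}(7)) = 1/30240 · (33120.0 − 5040.00) = 0.928571.
After k=3: 6.70997e+10.
Correction k=4: B_{8}/8! · (f^{(7)}(46) − f^{(7)}(7)) = −1/1209600 · (0.00000 − 0.00000) = 0.00000.

S_4 ≈ 6.70997e+10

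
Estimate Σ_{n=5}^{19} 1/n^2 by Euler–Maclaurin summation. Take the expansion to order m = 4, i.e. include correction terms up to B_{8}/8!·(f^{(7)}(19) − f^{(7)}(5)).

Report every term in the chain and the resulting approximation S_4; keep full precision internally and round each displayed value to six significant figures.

S_4 ≈ 0.170052

∫_5^19 1/x^2 dx evaluates to 0.147368.
Boundary: ½(f(5) + f(19)) = ½(0.0400000 + 0.00277008) = 0.0213850.
So far: 0.168753.
Correction k=1: B_{2}/2! · (f^{(1)}(19) − f^{(1)}(5)) = 1/12 · (-0.000291588 − (-0.0160000)) = 0.00130903.
Partial sum through k=1: 0.170062.
Correction k=2: B_{4}/4! · (f^{(3)}(19) − f^{(3)}(5)) = −1/720 · (-9.69267e-06 − (-0.00768000)) = -1.06532e-05.
Partial sum through k=2: 0.170052.
Correction k=3: B_{6}/6! · (f^{(5)}(19) − f^{(5)}(5)) = 1/30240 · (-8.05485e-07 − (-0.00921600)) = 3.04735e-07.
Partial sum through k=3: 0.170052.
Correction k=4: B_{8}/8! · (f^{(7)}(19) − f^{(7)}(5)) = −1/1209600 · (-1.24951e-07 − (-0.0206438)) = -1.70666e-08.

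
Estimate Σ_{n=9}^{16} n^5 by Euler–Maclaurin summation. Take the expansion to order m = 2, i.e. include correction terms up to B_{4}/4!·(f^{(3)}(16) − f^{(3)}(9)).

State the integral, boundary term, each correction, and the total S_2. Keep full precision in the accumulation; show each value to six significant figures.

S_2 ≈ 3.28600e+06

The integral term ∫_9^16 x^5 dx = 2.70763e+06.
Endpoint term: (f(9) + f(16))/2 = (59049.0 + 1.04858e+06)/2 = 553812.
Running total after boundary: 3.26144e+06.
Order-1 term: 1/12 · (327680 − 32805.0) = 24572.9.
After k=1: 3.28601e+06.
Order-2 term: −1/720 · (15360.0 − 4860.00) = -14.5833.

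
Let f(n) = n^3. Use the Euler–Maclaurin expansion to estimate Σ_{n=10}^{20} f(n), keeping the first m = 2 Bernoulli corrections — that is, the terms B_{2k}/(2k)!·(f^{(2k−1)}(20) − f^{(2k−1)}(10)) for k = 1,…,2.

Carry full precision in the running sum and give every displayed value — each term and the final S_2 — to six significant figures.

S_2 ≈ 42075.0

The integral term ∫_10^20 x^3 dx = 37500.0.
Endpoint term: (f(10) + f(20))/2 = (1000.00 + 8000.00)/2 = 4500.00.
So far: 42000.0.
Order-1 term: 1/12 · (1200.00 − 300.000) = 75.0000.
Running total after k=1: 42075.0.
Order-2 term: −1/720 · (6.00000 − 6.00000) = 0.00000.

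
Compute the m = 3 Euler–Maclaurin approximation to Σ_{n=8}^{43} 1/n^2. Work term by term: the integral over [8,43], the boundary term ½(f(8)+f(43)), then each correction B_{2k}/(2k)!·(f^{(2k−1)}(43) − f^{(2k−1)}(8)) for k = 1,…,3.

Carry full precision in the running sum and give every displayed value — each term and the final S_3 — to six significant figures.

S_3 ≈ 0.110150

The integral term ∫_8^43 1/x^2 dx = 0.101744.
Endpoint term: (f(8) + f(43))/2 = (0.0156250 + 0.000540833)/2 = 0.00808292.
Running total after boundary: 0.109827.
k=1: B_{2}/(2)! × [f^{(1)}(43) − f^{(1)}(8)] = 1/12 × (-2.51550e-05 − (-0.00390625)) = 0.000323425.
After k=1: 0.110151.
k=2: B_{4}/(4)! × [f^{(3)}(43) − f^{(3)}(8)] = −1/720 × (-1.63256e-07 − (-0.000732422)) = -1.01703e-06.
After k=2: 0.110150.
k=3: B_{6}/(6)! × [f^{(5)}(43) − f^{(5)}(8)] = 1/30240 × (-2.64883e-09 − (-0.000343323)) = 1.13532e-08.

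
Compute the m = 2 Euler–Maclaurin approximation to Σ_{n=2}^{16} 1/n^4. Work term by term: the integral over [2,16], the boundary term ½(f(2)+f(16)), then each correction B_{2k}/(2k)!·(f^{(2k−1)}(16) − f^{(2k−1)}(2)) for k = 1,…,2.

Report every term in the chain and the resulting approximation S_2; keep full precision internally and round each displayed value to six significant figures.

S_2 ≈ 0.0819572

∫_2^16 1/x^4 dx evaluates to 0.0415853.
Boundary: ½(f(2) + f(16)) = ½(0.0625000 + 1.52588e-05) = 0.0312576.
Integral + boundary = 0.0728429.
Order-1 term: 1/12 · (-3.81470e-06 − (-0.125000)) = 0.0104163.
Partial sum through k=1: 0.0832593.
Order-2 term: −1/720 · (-4.47035e-07 − (-0.937500)) = -0.00130208.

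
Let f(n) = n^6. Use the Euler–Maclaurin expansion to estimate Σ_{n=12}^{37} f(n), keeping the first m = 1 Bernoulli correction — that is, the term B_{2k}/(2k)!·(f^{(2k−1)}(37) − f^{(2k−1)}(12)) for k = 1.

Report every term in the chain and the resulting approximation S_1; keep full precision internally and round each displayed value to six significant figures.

S_1 ≈ 1.48755e+10

Integral: ∫_12^37 x^6 dx = 1.35566e+10.
Boundary: ½(f(12) + f(37)) = ½(2.98598e+06 + 2.56573e+09) = 1.28436e+09.
Integral + boundary = 1.48409e+10.
Order-1 term: 1/12 · (4.16064e+08 − 1.49299e+06) = 3.45476e+07.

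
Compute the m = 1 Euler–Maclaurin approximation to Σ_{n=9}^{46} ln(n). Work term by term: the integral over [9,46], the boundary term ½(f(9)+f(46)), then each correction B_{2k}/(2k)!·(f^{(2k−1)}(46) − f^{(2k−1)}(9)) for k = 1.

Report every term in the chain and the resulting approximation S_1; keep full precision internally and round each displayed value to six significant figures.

The integral term ∫_9^46 ln(x) dx = 119.342.
½[f(9) + f(46)] = ½[2.19722 + 3.82864] = 3.01293.
Running total after boundary: 122.355.
Correction k=1: B_{2}/2! · (f^{(1)}(46) − f^{(1)}(9)) = 1/12 · (0.0217391 − 0.111111) = -0.00744767.

S_1 ≈ 122.348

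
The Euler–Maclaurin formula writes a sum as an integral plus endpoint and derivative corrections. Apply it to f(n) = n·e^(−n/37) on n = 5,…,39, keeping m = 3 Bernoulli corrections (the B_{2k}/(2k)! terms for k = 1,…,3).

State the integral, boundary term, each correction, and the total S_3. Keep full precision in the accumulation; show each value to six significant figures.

S_3 ≈ 386.443

The integral term ∫_5^39 x·e^(−x/37) dx = 377.527.
Boundary: ½(f(5) + f(39)) = ½(4.36799 + 13.5924) = 8.98017.
So far: 386.507.
Correction k=1: B_{2}/2! · (f^{(1)}(39) − f^{(1)}(5)) = 1/12 · (-0.0188390 − 0.755544) = -0.0645319.
Partial sum through k=1: 386.443.
Correction k=2: B_{4}/4! · (f^{(3)}(39) − f^{(3)}(5)) = −1/720 · (0.000495402 − 0.00182815) = 1.85104e-06.
Partial sum through k=2: 386.443.
Correction k=3: B_{6}/6! · (f^{(5)}(39) − f^{(5)}(5)) = 1/30240 · (7.33794e-07 − 2.26765e-06) = -5.07226e-11.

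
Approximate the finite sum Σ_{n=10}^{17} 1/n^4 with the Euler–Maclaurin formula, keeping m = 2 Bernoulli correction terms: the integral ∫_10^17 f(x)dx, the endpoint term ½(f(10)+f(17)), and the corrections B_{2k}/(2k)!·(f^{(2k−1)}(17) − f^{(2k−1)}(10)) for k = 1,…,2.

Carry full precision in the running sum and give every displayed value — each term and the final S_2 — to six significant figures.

Integral: ∫_10^17 1/x^4 dx = 0.000265486.
Endpoint term: (f(10) + f(17))/2 = (0.000100000 + 1.19730e-05)/2 = 5.59865e-05.
So far: 0.000321473.
k=1: B_{2}/(2)! × [f^{(1)}(17) − f^{(1)}(10)] = 1/12 × (-2.81719e-06 − (-4.00000e-05)) = 3.09857e-06.
Running total after k=1: 0.000324571.
k=2: B_{4}/(4)! × [f^{(3)}(17) − f^{(3)}(10)] = −1/720 × (-2.92441e-07 − (-1.20000e-05)) = -1.62605e-08.

S_2 ≈ 0.000324555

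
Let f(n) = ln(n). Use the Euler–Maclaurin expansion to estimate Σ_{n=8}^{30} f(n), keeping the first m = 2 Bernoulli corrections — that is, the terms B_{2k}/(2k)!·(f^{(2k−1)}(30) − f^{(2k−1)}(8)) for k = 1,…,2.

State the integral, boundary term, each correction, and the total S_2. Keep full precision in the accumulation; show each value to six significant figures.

S_2 ≈ 66.1331

The integral term ∫_8^30 ln(x) dx = 63.4004.
Endpoint term: (f(8) + f(30))/2 = (2.07944 + 3.40120)/2 = 2.74032.
Running total after boundary: 66.1407.
Order-1 term: 1/12 · (0.0333333 − 0.125000) = -0.00763889.
After k=1: 66.1331.
Order-2 term: −1/720 · (7.40741e-05 − 0.00390625) = 5.32247e-06.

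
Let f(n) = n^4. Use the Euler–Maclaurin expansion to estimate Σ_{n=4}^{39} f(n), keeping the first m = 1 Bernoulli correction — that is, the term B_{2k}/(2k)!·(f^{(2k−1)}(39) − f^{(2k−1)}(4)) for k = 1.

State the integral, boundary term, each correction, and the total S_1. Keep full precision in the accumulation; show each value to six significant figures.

∫_4^39 x^4 dx evaluates to 1.80446e+07.
Endpoint term: (f(4) + f(39))/2 = (256.000 + 2.31344e+06)/2 = 1.15685e+06.
So far: 1.92015e+07.
Order-1 term: 1/12 · (237276 − 256.000) = 19751.7.

S_1 ≈ 1.92212e+07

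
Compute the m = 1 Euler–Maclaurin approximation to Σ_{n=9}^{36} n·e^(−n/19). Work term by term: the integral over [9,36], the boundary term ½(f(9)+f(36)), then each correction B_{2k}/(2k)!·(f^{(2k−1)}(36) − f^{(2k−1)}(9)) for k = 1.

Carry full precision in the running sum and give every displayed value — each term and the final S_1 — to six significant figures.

Integral: ∫_9^36 x·e^(−x/19) dx = 174.154.
Boundary: ½(f(9) + f(36)) = ½(5.60433 + 5.41288) = 5.50861.
Running total after boundary: 179.663.
Correction k=1: B_{2}/2! · (f^{(1)}(36) − f^{(1)}(9)) = 1/12 · (-0.134531 − 0.327739) = -0.0385225.

S_1 ≈ 179.625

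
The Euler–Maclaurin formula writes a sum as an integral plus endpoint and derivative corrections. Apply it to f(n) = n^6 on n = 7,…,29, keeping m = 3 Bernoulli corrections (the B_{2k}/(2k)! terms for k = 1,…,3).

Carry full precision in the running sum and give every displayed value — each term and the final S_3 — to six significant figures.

Integral: ∫_7^29 x^6 dx = 2.46415e+09.
Boundary: ½(f(7) + f(29)) = ½(117649 + 5.94823e+08) = 2.97470e+08.
Running total after boundary: 2.76162e+09.
Correction k=1: B_{2}/2! · (f^{(1)}(29) − f^{(1)}(7)) = 1/12 · (1.23067e+08 − 100842) = 1.02472e+07.
Partial sum through k=1: 2.77187e+09.
Correction k=2: B_{4}/4! · (f^{(3)}(29) − f^{(3)}(7)) = −1/720 · (2.92668e+06 − 41160.0) = -4007.67.
Partial sum through k=2: 2.77186e+09.
Correction k=3: B_{6}/6! · (f^{(5)}(29) − f^{(5)}(7)) = 1/30240 · (20880.0 − 5040.00) = 0.523810.

S_3 ≈ 2.77186e+09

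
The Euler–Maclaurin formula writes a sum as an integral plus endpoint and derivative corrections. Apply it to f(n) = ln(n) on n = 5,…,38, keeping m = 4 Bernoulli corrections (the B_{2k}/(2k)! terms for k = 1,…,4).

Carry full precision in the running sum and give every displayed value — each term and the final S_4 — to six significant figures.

S_4 ≈ 99.7901

Integral: ∫_5^38 ln(x) dx = 97.1811.
Boundary: ½(f(5) + f(38)) = ½(1.60944 + 3.63759) = 2.62351.
So far: 99.8046.
k=1: B_{2}/(2)! × [f^{(1)}(38) − f^{(1)}(5)] = 1/12 × (0.0263158 − 0.200000) = -0.0144737.
After k=1: 99.7901.
k=2: B_{4}/(4)! × [f^{(3)}(38) − f^{(3)}(5)] = −1/720 × (3.64485e-05 − 0.0160000) = 2.21716e-05.
After k=2: 99.7901.
k=3: B_{6}/(6)! × [f^{(5)}(38) − f^{(5)}(5)] = 1/30240 × (3.02896e-07 − 0.00768000) = -2.53958e-07.
After k=3: 99.7901.
k=4: B_{8}/(8)! × [f^{(7)}(38) − f^{(7)}(5)] = −1/1209600 × (6.29285e-09 − 0.00921600) = 7.61904e-09.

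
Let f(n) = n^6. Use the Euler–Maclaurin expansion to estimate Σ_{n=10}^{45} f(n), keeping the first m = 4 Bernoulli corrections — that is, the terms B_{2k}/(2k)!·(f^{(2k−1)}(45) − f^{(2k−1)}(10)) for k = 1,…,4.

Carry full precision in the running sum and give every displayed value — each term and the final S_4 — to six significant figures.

S_4 ≈ 5.76245e+10

Integral: ∫_10^45 x^6 dx = 5.33799e+10.
Boundary: ½(f(10) + f(45)) = ½(1.00000e+06 + 8.30377e+09) = 4.15238e+09.
Running total after boundary: 5.75323e+10.
k=1: B_{2}/(2)! × [f^{(1)}(45) − f^{(1)}(10)] = 1/12 × (1.10717e+09 − 600000) = 9.22141e+07.
Running total after k=1: 5.76245e+10.
k=2: B_{4}/(4)! × [f^{(3)}(45) − f^{(3)}(10)] = −1/720 × (1.09350e+07 − 120000) = -15020.8.
Running total after k=2: 5.76245e+10.
k=3: B_{6}/(6)! × [f^{(5)}(45) − f^{(5)}(10)] = 1/30240 × (32400.0 − 7200.00) = 0.833333.
Running total after k=3: 5.76245e+10.
k=4: B_{8}/(8)! × [f^{(7)}(45) − f^{(7)}(10)] = −1/1209600 × (0.00000 − 0.00000) = 0.00000.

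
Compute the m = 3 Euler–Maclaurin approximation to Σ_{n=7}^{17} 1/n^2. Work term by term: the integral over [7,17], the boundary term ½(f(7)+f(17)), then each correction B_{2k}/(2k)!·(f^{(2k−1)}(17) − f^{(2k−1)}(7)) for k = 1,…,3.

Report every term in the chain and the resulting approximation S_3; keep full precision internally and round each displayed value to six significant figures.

S_3 ≈ 0.0964179

The integral term ∫_7^17 1/x^2 dx = 0.0840336.
Boundary: ½(f(7) + f(17)) = ½(0.0204082 + 0.00346021) = 0.0119342.
Integral + boundary = 0.0959678.
Correction k=1: B_{2}/2! · (f^{(1)}(17) − f^{(1)}(7)) = 1/12 · (-0.000407083 − (-0.00583090)) = 0.000451985.
Partial sum through k=1: 0.0964198.
Correction k=2: B_{4}/4! · (f^{(3)}(17) − f^{(3)}(7)) = −1/720 · (-1.69031e-05 − (-0.00142798)) = -1.95982e-06.
Partial sum through k=2: 0.0964178.
Correction k=3: B_{6}/6! · (f^{(5)}(17) − f^{(5)}(7)) = 1/30240 · (-1.75465e-06 − (-0.000874271)) = 2.88531e-08.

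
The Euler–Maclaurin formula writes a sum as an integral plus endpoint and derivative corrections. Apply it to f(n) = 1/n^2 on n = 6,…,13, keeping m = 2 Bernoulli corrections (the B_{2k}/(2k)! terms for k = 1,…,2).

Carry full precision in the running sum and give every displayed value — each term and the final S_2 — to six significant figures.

∫_6^13 1/x^2 dx evaluates to 0.0897436.
½[f(6) + f(13)] = ½[0.0277778 + 0.00591716] = 0.0168475.
Integral + boundary = 0.106591.
k=1: B_{2}/(2)! × [f^{(1)}(13) − f^{(1)}(6)] = 1/12 × (-0.000910332 − (-0.00925926)) = 0.000695744.
Partial sum through k=1: 0.107287.
k=2: B_{4}/(4)! × [f^{(3)}(13) − f^{(3)}(6)] = −1/720 × (-6.46390e-05 − (-0.00308642)) = -4.19692e-06.

S_2 ≈ 0.107283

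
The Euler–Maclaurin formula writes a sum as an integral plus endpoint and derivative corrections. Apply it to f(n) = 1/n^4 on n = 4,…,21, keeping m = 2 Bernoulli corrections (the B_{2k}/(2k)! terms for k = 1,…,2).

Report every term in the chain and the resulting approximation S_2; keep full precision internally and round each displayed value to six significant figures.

S_2 ≈ 0.00744330

The integral term ∫_4^21 1/x^4 dx = 0.00517234.
½[f(4) + f(21)] = ½[0.00390625 + 5.14189e-06] = 0.00195570.
So far: 0.00712804.
k=1: B_{2}/(2)! × [f^{(1)}(21) − f^{(1)}(4)] = 1/12 × (-9.79408e-07 − (-0.00390625)) = 0.000325439.
Running total after k=1: 0.00745348.
k=2: B_{4}/(4)! × [f^{(3)}(21) − f^{(3)}(4)] = −1/720 × (-6.66264e-08 − (-0.00732422)) = -1.01724e-05.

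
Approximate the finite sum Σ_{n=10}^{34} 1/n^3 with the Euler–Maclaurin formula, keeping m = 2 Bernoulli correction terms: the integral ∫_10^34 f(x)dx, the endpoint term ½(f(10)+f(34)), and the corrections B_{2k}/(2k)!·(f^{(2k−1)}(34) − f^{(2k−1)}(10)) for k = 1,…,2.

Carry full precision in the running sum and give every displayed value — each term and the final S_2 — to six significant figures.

Integral: ∫_10^34 1/x^3 dx = 0.00456747.
Boundary: ½(f(10) + f(34)) = ½(0.00100000 + 2.54427e-05) = 0.000512721.
So far: 0.00508020.
Correction k=1: B_{2}/2! · (f^{(1)}(34) − f^{(1)}(10)) = 1/12 · (-2.24494e-06 − (-0.000300000)) = 2.48129e-05.
Partial sum through k=1: 0.00510501.
Correction k=2: B_{4}/4! · (f^{(3)}(34) − f^{(3)}(10)) = −1/720 · (-3.88399e-08 − (-6.00000e-05)) = -8.32794e-08.

S_2 ≈ 0.00510493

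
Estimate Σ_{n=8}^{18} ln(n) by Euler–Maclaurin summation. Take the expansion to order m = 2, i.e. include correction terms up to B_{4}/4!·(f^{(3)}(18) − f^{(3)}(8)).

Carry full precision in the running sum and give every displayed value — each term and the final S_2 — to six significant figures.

S_2 ≈ 27.8703

∫_8^18 ln(x) dx evaluates to 25.3912.
Boundary: ½(f(8) + f(18)) = ½(2.07944 + 2.89037) = 2.48491.
Integral + boundary = 27.8761.
Order-1 term: 1/12 · (0.0555556 − 0.125000) = -0.00578704.
After k=1: 27.8703.
Order-2 term: −1/720 · (0.000342936 − 0.00390625) = 4.94905e-06.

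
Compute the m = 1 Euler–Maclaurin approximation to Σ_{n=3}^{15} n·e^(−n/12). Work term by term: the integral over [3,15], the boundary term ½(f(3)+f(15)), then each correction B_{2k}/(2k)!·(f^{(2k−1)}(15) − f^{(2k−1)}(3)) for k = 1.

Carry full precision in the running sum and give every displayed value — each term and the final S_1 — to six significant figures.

Integral: ∫_3^15 x·e^(−x/12) dx = 47.3566.
Boundary: ½(f(3) + f(15)) = ½(2.33640 + 4.29757) = 3.31699.
Running total after boundary: 50.6736.
Order-1 term: 1/12 · (-0.0716262 − 0.584101) = -0.0546439.

S_1 ≈ 50.6189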